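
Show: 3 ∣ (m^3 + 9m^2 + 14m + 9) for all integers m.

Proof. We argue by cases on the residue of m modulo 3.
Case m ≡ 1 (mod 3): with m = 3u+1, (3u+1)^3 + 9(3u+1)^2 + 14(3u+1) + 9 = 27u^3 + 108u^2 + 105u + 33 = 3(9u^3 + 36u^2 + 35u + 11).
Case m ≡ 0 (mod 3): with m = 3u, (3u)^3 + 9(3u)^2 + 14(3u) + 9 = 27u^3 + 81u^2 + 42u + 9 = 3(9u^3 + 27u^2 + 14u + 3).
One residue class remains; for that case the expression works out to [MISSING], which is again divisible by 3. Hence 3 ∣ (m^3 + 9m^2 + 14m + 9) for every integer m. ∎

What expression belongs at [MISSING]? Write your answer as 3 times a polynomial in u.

Only m ≡ 2 (mod 3) is unaccounted for. Put m = 3u+2:
(3u+2)^3 + 9(3u+2)^2 + 14(3u+2) + 9 expands to 27u^3 + 135u^2 + 186u + 81,
and factoring out 3 leaves 3(9u^3 + 45u^2 + 62u + 27).

3(9u^3 + 45u^2 + 62u + 27)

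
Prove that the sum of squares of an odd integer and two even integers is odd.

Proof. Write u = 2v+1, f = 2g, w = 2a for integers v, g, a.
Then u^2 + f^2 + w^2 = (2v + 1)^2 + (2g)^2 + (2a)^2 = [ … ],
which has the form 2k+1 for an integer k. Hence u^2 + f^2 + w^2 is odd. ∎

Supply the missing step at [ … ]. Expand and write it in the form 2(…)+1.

2(2a^2 + 2g^2 + 2v^2 + 2v) + 1

Expanding: (2v + 1)^2 + (2g)^2 + (2a)^2 = 4a^2 + 4g^2 + 4v^2 + 4v + 1.
Every term except the constant is even, so this is 2(2a^2 + 2g^2 + 2v^2 + 2v) + 1,
and 2a^2 + 2g^2 + 2v^2 + 2v ∈ ℤ gives the required form.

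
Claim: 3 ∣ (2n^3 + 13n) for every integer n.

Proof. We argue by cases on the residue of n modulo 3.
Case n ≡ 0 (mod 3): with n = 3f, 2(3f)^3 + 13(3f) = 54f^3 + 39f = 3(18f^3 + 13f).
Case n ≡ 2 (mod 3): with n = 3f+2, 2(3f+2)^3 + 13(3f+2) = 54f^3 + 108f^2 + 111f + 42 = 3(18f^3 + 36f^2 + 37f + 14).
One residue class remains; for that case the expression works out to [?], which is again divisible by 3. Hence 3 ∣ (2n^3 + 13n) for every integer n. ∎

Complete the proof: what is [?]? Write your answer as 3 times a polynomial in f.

3(18f^3 + 18f^2 + 19f + 5)

The residues treated are {0, 2}, so the missing case is n ≡ 1 (mod 3); write n = 3f+1.
Then 2(3f+1)^3 + 13(3f+1) = 54f^3 + 54f^2 + 57f + 15 = 3(18f^3 + 18f^2 + 19f + 5).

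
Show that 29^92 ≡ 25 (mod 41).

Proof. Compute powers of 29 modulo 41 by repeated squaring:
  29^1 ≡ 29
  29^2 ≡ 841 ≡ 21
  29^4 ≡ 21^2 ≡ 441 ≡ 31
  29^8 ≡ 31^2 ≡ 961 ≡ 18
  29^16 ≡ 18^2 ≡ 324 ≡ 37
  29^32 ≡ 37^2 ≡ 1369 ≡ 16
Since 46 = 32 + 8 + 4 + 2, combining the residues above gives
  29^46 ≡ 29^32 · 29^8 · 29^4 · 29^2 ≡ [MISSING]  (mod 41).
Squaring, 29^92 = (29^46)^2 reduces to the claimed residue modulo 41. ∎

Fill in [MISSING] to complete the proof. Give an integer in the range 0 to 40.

29^32 · 29^8 · 29^4 · 29^2 ≡ 16 · 18 · 31 · 21 = 187488.
187488 mod 41 = 36, so 29^46 ≡ 36 (mod 41).

36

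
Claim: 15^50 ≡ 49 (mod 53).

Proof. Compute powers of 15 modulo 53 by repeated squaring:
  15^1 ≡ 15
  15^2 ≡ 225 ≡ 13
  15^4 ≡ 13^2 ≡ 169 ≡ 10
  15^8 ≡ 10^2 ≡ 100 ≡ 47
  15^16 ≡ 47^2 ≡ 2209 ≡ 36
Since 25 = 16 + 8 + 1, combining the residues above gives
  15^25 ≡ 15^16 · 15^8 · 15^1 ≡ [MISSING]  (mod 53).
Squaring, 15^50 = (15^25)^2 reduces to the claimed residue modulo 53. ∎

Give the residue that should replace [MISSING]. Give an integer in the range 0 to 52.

15^16 · 15^8 · 15^1 ≡ 36 · 47 · 15 = 25380.
25380 mod 53 = 46, so 15^25 ≡ 46 (mod 53).

46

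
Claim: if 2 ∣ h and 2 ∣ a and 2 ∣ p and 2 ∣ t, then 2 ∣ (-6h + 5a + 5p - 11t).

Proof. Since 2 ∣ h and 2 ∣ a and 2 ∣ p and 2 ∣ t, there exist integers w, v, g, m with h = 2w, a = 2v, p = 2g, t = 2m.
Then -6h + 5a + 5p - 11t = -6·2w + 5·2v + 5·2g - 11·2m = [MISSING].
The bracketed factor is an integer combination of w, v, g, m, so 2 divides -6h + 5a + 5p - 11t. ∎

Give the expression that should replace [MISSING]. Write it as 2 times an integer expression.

Each term has a factor of 2: -6·2w + 5·2v + 5·2g - 11·2m = 2·(5g - 11m + 5v - 6w).
Since 5g - 11m + 5v - 6w is an integer, 2 ∣ (-6h + 5a + 5p - 11t).

2(5g - 11m + 5v - 6w)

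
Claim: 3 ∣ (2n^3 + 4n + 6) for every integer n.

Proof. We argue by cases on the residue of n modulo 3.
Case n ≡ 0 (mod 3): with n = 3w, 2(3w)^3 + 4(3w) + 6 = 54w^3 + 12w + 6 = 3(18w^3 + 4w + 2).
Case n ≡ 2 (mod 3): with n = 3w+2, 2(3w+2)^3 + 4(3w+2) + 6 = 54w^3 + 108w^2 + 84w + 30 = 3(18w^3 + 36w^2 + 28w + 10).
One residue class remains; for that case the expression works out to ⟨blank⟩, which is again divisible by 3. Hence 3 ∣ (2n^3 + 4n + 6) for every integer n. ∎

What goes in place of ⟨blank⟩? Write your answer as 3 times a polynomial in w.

Only n ≡ 1 (mod 3) is unaccounted for. Put n = 3w+1:
2(3w+1)^3 + 4(3w+1) + 6 expands to 54w^3 + 54w^2 + 30w + 12,
and factoring out 3 leaves 3(18w^3 + 18w^2 + 10w + 4).

3(18w^3 + 18w^2 + 10w + 4)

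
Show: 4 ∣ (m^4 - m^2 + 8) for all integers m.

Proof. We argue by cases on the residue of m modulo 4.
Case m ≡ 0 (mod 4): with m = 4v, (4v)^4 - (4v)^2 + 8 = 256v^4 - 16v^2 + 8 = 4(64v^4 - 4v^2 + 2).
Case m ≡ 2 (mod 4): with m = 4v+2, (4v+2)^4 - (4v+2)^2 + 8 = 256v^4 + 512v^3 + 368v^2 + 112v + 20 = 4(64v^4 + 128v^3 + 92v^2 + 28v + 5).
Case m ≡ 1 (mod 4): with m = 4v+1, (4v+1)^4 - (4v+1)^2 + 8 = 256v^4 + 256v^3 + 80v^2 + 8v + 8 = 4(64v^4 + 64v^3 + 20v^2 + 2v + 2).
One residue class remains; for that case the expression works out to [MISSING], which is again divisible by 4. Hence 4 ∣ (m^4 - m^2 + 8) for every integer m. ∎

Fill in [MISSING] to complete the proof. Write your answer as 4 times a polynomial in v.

The residues treated are {0, 2, 1}, so the missing case is m ≡ 3 (mod 4); write m = 4v+3.
Then (4v+3)^4 - (4v+3)^2 + 8 = 256v^4 + 768v^3 + 848v^2 + 408v + 80 = 4(64v^4 + 192v^3 + 212v^2 + 102v + 20).

4(64v^4 + 192v^3 + 212v^2 + 102v + 20)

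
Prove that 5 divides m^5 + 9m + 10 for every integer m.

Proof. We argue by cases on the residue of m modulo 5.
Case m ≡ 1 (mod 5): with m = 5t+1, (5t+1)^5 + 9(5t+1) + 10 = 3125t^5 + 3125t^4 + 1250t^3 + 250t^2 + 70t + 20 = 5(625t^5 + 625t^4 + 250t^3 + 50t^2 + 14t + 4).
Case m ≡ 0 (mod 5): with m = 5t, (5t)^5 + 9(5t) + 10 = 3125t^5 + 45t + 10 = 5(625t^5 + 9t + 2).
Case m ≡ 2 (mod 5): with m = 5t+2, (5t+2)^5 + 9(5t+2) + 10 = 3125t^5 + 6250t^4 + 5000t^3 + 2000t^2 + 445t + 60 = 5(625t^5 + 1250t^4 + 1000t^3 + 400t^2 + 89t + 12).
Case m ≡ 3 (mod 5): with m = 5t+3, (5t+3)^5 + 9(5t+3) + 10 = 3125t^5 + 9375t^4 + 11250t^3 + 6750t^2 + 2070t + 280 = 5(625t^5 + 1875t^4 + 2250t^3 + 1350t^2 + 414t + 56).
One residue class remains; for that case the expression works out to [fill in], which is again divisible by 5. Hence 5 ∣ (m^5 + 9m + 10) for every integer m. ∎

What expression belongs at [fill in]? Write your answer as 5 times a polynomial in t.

5(625t^5 + 2500t^4 + 4000t^3 + 3200t^2 + 1289t + 214)

Only m ≡ 4 (mod 5) is unaccounted for. Put m = 5t+4:
(5t+4)^5 + 9(5t+4) + 10 expands to 3125t^5 + 12500t^4 + 20000t^3 + 16000t^2 + 6445t + 1070,
and factoring out 5 leaves 5(625t^5 + 2500t^4 + 4000t^3 + 3200t^2 + 1289t + 214).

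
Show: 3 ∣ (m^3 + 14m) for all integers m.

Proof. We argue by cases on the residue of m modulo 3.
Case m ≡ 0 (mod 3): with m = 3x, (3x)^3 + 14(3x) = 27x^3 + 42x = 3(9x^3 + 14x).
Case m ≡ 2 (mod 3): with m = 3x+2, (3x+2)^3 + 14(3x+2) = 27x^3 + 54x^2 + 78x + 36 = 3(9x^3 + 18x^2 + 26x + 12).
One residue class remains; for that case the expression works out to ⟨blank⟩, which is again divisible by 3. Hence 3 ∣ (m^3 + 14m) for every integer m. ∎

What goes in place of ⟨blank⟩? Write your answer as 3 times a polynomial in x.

3(9x^3 + 9x^2 + 17x + 5)

The residues treated are {0, 2}, so the missing case is m ≡ 1 (mod 3); write m = 3x+1.
Then (3x+1)^3 + 14(3x+1) = 27x^3 + 27x^2 + 51x + 15 = 3(9x^3 + 9x^2 + 17x + 5).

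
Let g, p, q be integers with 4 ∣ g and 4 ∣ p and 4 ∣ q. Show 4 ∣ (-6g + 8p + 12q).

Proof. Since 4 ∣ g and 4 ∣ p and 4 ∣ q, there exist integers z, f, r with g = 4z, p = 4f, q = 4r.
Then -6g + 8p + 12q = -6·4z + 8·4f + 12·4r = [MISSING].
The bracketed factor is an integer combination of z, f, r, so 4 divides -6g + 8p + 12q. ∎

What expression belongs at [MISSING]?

4(8f + 12r - 6z)

Each term has a factor of 4: -6·4z + 8·4f + 12·4r = 4·(8f + 12r - 6z).
Since 8f + 12r - 6z is an integer, 4 ∣ (-6g + 8p + 12q).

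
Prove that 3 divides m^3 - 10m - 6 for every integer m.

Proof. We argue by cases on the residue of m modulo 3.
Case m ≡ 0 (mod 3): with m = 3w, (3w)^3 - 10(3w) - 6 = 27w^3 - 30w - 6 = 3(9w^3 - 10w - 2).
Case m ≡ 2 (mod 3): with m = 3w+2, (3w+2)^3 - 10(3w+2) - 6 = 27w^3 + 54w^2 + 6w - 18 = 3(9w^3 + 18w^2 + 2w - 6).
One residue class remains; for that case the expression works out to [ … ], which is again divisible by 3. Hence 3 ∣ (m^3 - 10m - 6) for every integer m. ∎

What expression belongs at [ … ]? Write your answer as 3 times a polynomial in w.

3(9w^3 + 9w^2 - 7w - 5)

The residues treated are {0, 2}, so the missing case is m ≡ 1 (mod 3); write m = 3w+1.
Then (3w+1)^3 - 10(3w+1) - 6 = 27w^3 + 27w^2 - 21w - 15 = 3(9w^3 + 9w^2 - 7w - 5).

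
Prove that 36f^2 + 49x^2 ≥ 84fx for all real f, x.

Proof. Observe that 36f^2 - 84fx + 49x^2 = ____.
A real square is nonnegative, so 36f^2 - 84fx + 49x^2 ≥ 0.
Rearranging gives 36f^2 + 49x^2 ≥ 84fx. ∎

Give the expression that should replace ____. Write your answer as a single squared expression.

(6f - 7x)^2

The leading and trailing coefficients are 6^2 and 7^2, and 84 = 2·6·7, so the trinomial is (6f - 7x)^2.
Hence 36f^2 - 84fx + 49x^2 ≥ 0.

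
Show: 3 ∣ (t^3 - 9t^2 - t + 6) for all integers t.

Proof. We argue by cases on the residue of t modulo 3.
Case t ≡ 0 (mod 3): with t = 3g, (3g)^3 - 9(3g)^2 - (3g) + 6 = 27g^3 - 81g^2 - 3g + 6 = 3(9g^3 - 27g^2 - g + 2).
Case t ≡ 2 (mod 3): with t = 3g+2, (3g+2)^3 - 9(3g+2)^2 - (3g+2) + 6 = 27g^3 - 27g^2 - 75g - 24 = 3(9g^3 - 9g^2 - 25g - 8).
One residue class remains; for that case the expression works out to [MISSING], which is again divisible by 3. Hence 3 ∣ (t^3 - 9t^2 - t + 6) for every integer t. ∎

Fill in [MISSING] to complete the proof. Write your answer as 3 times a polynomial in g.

The residues treated are {0, 2}, so the missing case is t ≡ 1 (mod 3); write t = 3g+1.
Then (3g+1)^3 - 9(3g+1)^2 - (3g+1) + 6 = 27g^3 - 54g^2 - 48g - 3 = 3(9g^3 - 18g^2 - 16g - 1).

3(9g^3 - 18g^2 - 16g - 1)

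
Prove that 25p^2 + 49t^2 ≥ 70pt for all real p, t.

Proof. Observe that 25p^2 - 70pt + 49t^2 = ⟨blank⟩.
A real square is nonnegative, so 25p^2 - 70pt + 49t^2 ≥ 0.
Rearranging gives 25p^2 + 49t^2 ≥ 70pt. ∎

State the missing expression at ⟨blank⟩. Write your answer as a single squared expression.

(5p - 7t)^2

25p^2 - 70pt + 49t^2 is a perfect-square trinomial: the outer terms are (5p)^2 and (7t)^2, and the cross term is -2·5p·7t.
So 25p^2 - 70pt + 49t^2 = (5p - 7t)^2 ≥ 0.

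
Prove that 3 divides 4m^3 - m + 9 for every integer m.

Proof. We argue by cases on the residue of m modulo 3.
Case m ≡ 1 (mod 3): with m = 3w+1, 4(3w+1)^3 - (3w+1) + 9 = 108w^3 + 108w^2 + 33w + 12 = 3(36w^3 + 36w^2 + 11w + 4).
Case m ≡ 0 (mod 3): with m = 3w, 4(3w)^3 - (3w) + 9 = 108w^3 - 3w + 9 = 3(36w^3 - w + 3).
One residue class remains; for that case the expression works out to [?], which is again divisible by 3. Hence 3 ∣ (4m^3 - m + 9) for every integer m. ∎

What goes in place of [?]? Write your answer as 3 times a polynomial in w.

3(36w^3 + 72w^2 + 47w + 13)

The residues treated are {1, 0}, so the missing case is m ≡ 2 (mod 3); write m = 3w+2.
Then 4(3w+2)^3 - (3w+2) + 9 = 108w^3 + 216w^2 + 141w + 39 = 3(36w^3 + 72w^2 + 47w + 13).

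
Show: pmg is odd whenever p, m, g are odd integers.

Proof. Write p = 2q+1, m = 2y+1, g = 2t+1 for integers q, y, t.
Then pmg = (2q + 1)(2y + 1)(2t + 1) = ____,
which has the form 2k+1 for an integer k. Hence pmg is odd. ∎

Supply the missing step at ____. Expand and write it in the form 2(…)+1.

2(4qty + 2qt + 2qy + q + 2ty + t + y) + 1

Expanding: (2q + 1)(2y + 1)(2t + 1) = 8qty + 4qt + 4qy + 2q + 4ty + 2t + 2y + 1.
Every term except the constant is even, so this is 2(4qty + 2qt + 2qy + q + 2ty + t + y) + 1,
and 4qty + 2qt + 2qy + q + 2ty + t + y ∈ ℤ gives the required form.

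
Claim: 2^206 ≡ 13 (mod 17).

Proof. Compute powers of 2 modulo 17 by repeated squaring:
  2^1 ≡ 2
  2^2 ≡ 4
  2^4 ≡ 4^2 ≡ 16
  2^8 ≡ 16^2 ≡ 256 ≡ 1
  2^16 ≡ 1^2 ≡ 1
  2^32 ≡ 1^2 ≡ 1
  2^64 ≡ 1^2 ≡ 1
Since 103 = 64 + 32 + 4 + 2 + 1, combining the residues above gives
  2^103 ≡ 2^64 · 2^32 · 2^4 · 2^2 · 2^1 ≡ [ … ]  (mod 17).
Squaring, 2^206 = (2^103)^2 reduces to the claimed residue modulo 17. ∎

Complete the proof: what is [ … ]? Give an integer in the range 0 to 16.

Multiply the listed residues: 1 · 1 · 16 · 4 · 2 = 1 → 16 → 64 → 128.
Reducing modulo 17: 128 = 7·17 + 9, so 2^103 ≡ 9.

9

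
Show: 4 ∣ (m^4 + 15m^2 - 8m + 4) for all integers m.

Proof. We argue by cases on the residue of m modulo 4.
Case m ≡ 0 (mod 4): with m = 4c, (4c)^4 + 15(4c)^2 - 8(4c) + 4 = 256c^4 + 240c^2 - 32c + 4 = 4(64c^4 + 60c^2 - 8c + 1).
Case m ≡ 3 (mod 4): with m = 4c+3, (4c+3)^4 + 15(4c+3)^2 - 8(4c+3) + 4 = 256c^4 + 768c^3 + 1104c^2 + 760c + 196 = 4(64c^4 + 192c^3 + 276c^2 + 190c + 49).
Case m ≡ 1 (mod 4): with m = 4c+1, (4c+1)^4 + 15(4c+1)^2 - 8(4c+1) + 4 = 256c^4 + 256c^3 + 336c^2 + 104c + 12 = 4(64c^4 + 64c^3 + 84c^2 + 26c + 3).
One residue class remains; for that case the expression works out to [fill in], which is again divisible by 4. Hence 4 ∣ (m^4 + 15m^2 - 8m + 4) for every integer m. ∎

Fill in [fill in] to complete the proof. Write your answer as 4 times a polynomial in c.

The residues treated are {0, 3, 1}, so the missing case is m ≡ 2 (mod 4); write m = 4c+2.
Then (4c+2)^4 + 15(4c+2)^2 - 8(4c+2) + 4 = 256c^4 + 512c^3 + 624c^2 + 336c + 64 = 4(64c^4 + 128c^3 + 156c^2 + 84c + 16).

4(64c^4 + 128c^3 + 156c^2 + 84c + 16)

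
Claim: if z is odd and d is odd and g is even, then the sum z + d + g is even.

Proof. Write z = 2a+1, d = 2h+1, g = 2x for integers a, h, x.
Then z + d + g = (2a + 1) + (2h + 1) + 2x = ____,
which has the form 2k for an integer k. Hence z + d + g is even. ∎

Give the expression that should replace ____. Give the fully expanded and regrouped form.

2(a + h + x + 1)

Expanding: (2a + 1) + (2h + 1) + 2x = 2a + 2h + 2x + 2.
Every term is even; pulling out the factor of 2 gives 2(a + h + x + 1).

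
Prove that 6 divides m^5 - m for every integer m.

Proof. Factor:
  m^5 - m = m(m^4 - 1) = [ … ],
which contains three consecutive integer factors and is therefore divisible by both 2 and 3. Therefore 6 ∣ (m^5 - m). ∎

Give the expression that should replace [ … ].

(m - 1)m(m + 1)(m^2 + 1)

m^4 - 1 = (m^2 - 1)(m^2 + 1), and m^2 - 1 = (m-1)(m+1).
So m(m^4 - 1) = (m - 1)m(m + 1)(m^2 + 1).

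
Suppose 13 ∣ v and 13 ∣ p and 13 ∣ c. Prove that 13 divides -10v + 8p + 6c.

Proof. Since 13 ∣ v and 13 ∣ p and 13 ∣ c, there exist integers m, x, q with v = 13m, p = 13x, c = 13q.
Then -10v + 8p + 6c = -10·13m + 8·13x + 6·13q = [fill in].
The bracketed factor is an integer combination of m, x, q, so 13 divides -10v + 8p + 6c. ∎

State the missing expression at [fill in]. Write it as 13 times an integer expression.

13(-10m + 6q + 8x)

Pull the common 13 out of every term: -10·13m + 8·13x + 6·13q = 13(-10m + 6q + 8x).
-10m + 6q + 8x is an integer, which exhibits the divisibility.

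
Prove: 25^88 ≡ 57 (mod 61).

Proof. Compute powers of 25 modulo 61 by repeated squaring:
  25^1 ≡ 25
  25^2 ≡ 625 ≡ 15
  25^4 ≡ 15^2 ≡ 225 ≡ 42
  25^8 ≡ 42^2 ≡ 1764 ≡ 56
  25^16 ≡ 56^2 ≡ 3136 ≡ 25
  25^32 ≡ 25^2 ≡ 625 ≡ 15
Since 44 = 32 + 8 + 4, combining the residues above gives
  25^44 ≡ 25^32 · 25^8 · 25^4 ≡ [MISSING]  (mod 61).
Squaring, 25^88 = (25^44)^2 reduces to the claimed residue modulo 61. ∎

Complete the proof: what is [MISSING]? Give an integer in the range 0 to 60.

22

Multiply the listed residues: 15 · 56 · 42 = 840 → 35280.
Reducing modulo 61: 35280 = 578·61 + 22, so 25^44 ≡ 22.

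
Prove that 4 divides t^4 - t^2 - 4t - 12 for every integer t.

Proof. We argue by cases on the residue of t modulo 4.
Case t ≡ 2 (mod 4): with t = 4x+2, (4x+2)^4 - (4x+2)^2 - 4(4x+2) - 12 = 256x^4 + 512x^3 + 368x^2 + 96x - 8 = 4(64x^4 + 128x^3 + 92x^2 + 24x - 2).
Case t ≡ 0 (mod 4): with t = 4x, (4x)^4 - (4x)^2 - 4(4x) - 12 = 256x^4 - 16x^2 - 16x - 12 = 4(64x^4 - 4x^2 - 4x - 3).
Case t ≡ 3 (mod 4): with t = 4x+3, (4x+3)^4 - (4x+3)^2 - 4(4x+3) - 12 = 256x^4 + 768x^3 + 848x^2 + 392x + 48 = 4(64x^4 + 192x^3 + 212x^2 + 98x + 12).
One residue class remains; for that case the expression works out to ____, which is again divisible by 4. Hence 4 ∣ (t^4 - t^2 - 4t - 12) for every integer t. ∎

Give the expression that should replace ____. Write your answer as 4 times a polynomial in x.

Only t ≡ 1 (mod 4) is unaccounted for. Put t = 4x+1:
(4x+1)^4 - (4x+1)^2 - 4(4x+1) - 12 expands to 256x^4 + 256x^3 + 80x^2 - 8x - 16,
and factoring out 4 leaves 4(64x^4 + 64x^3 + 20x^2 - 2x - 4).

4(64x^4 + 64x^3 + 20x^2 - 2x - 4)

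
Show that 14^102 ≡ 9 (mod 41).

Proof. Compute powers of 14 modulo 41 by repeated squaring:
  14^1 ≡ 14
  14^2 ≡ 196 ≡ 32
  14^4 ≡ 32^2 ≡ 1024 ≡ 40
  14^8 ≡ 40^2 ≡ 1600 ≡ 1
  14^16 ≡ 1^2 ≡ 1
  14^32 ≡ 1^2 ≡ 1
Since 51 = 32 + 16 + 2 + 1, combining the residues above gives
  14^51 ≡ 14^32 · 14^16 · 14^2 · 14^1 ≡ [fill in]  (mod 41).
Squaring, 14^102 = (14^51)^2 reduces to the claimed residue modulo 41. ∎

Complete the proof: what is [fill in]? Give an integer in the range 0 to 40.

Multiply the listed residues: 1 · 1 · 32 · 14 = 1 → 32 → 448.
Reducing modulo 41: 448 = 10·41 + 38, so 14^51 ≡ 38.

38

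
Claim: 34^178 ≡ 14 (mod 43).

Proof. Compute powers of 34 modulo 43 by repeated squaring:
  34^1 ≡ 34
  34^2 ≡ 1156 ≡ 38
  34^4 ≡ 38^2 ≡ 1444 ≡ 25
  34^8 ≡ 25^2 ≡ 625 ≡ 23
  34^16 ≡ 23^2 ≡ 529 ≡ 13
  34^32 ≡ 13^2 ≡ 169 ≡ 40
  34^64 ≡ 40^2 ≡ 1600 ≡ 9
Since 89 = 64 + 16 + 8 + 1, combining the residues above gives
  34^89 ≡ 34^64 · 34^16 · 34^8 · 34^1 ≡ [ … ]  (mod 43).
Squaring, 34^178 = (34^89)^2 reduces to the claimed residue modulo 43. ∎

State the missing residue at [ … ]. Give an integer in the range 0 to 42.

33

Multiply the listed residues: 9 · 13 · 23 · 34 = 117 → 2691 → 91494.
Reducing modulo 43: 91494 = 2127·43 + 33, so 34^89 ≡ 33.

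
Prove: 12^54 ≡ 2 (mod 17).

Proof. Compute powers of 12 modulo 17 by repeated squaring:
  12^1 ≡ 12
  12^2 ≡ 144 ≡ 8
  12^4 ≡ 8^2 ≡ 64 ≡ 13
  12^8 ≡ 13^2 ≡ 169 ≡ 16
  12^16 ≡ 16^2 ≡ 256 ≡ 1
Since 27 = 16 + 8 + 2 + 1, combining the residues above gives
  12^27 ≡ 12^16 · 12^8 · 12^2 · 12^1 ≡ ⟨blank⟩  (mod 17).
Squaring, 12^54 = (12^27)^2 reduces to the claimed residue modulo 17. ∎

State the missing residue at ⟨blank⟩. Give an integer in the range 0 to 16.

6

Multiply the listed residues: 1 · 16 · 8 · 12 = 16 → 128 → 1536.
Reducing modulo 17: 1536 = 90·17 + 6, so 12^27 ≡ 6.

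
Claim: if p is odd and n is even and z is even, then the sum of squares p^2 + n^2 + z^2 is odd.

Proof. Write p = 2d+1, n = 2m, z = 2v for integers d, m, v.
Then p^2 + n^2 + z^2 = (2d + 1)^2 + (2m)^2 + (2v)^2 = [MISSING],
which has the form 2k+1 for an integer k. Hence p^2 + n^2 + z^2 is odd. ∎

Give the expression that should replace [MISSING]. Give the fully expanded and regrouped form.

Expanding: (2d + 1)^2 + (2m)^2 + (2v)^2 = 4d^2 + 4d + 4m^2 + 4v^2 + 1.
Every term except the constant is even, so this is 2(2d^2 + 2d + 2m^2 + 2v^2) + 1,
and 2d^2 + 2d + 2m^2 + 2v^2 ∈ ℤ gives the required form.

2(2d^2 + 2d + 2m^2 + 2v^2) + 1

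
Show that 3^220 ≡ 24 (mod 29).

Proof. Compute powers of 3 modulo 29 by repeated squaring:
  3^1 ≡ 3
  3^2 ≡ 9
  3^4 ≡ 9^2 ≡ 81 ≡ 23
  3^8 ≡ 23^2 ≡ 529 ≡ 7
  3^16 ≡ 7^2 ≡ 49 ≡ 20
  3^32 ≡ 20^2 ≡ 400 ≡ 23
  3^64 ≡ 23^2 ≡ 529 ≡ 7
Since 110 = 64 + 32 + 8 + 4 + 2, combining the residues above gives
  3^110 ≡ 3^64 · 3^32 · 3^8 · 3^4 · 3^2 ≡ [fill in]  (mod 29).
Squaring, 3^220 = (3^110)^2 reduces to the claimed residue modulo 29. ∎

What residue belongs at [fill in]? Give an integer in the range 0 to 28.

3^64 · 3^32 · 3^8 · 3^4 · 3^2 ≡ 7 · 23 · 7 · 23 · 9 = 233289.
233289 mod 29 = 13, so 3^110 ≡ 13 (mod 29).

13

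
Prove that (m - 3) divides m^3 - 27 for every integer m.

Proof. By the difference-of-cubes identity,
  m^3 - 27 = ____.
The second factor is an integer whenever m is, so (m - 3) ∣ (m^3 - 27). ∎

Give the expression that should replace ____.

Polynomial division of m^3 - 27 by m - 3 leaves remainder 0 and quotient m^2 + 3m + 9.
Hence m^3 - 27 = (m - 3)(m^2 + 3m + 9).

(m - 3)(m^2 + 3m + 9)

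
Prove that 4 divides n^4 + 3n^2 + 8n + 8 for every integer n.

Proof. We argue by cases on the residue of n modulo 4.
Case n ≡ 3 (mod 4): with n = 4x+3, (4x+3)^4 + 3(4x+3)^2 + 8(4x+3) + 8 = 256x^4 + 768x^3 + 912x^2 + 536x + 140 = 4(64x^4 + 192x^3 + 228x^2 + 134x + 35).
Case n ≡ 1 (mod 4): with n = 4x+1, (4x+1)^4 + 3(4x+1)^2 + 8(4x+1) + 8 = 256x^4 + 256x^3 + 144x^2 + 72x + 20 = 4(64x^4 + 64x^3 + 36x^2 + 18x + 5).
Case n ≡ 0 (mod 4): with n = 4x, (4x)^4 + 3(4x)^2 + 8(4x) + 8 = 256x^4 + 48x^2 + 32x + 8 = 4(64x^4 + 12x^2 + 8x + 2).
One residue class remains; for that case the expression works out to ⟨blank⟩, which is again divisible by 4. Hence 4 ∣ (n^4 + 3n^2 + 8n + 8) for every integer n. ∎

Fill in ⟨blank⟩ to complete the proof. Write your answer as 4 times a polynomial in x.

The residues treated are {3, 1, 0}, so the missing case is n ≡ 2 (mod 4); write n = 4x+2.
Then (4x+2)^4 + 3(4x+2)^2 + 8(4x+2) + 8 = 256x^4 + 512x^3 + 432x^2 + 208x + 52 = 4(64x^4 + 128x^3 + 108x^2 + 52x + 13).

4(64x^4 + 128x^3 + 108x^2 + 52x + 13)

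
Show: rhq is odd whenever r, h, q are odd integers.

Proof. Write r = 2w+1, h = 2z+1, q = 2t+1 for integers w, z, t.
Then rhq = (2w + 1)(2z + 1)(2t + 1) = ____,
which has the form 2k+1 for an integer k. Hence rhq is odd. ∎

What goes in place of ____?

Expanding: (2w + 1)(2z + 1)(2t + 1) = 8twz + 4tw + 4tz + 2t + 4wz + 2w + 2z + 1.
Every term except the constant is even, so this is 2(4twz + 2tw + 2tz + t + 2wz + w + z) + 1,
and 4twz + 2tw + 2tz + t + 2wz + w + z ∈ ℤ gives the required form.

2(4twz + 2tw + 2tz + t + 2wz + w + z) + 1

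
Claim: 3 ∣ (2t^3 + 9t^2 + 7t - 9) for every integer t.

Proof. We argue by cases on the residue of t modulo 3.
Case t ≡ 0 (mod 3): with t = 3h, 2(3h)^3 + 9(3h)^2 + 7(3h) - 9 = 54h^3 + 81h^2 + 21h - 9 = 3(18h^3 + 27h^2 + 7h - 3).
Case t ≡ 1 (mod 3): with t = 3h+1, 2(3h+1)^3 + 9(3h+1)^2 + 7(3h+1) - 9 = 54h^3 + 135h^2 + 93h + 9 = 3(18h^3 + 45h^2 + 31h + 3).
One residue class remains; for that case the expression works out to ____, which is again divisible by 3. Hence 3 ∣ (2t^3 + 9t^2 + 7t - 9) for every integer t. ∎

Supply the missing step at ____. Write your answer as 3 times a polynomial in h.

The residues treated are {0, 1}, so the missing case is t ≡ 2 (mod 3); write t = 3h+2.
Then 2(3h+2)^3 + 9(3h+2)^2 + 7(3h+2) - 9 = 54h^3 + 189h^2 + 201h + 57 = 3(18h^3 + 63h^2 + 67h + 19).

3(18h^3 + 63h^2 + 67h + 19)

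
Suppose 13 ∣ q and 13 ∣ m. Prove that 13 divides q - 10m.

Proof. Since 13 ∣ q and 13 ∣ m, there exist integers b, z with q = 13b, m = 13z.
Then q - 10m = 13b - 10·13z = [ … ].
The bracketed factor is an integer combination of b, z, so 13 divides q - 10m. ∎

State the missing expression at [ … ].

13(b - 10z)

Each term has a factor of 13: 13b - 10·13z = 13·(b - 10z).
Since b - 10z is an integer, 13 ∣ (q - 10m).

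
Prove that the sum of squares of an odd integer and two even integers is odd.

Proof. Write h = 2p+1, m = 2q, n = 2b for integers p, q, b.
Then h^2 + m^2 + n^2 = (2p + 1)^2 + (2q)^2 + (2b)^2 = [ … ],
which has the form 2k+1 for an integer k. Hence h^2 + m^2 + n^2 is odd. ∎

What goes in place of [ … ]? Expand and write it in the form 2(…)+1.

Expanding: (2p + 1)^2 + (2q)^2 + (2b)^2 = 4b^2 + 4p^2 + 4p + 4q^2 + 1.
Every term except the constant is even, so this is 2(2b^2 + 2p^2 + 2p + 2q^2) + 1,
and 2b^2 + 2p^2 + 2p + 2q^2 ∈ ℤ gives the required form.

2(2b^2 + 2p^2 + 2p + 2q^2) + 1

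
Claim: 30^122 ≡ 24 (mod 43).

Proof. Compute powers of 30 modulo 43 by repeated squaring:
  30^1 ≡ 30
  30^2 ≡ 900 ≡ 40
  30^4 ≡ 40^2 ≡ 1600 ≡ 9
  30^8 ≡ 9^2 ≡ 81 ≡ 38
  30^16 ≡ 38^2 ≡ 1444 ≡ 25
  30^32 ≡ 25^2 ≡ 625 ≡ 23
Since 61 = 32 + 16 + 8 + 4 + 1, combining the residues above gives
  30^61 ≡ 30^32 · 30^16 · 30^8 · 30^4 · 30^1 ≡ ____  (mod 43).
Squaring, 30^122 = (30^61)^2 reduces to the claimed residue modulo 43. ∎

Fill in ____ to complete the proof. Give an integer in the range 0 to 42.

30^32 · 30^16 · 30^8 · 30^4 · 30^1 ≡ 23 · 25 · 38 · 9 · 30 = 5899500.
5899500 mod 43 = 29, so 30^61 ≡ 29 (mod 43).

29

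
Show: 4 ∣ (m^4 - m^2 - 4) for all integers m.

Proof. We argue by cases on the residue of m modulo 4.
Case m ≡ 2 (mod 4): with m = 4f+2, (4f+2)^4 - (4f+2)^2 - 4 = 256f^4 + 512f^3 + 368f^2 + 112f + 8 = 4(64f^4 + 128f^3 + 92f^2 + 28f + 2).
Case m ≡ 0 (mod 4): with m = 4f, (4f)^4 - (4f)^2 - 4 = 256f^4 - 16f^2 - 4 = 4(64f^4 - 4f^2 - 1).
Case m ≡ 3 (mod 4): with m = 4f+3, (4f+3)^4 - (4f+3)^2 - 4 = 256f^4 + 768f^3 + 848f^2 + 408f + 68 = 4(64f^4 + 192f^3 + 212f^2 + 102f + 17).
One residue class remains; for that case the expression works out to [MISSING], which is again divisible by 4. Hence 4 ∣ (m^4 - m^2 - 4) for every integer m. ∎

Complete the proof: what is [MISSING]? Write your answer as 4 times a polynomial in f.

The residues treated are {2, 0, 3}, so the missing case is m ≡ 1 (mod 4); write m = 4f+1.
Then (4f+1)^4 - (4f+1)^2 - 4 = 256f^4 + 256f^3 + 80f^2 + 8f - 4 = 4(64f^4 + 64f^3 + 20f^2 + 2f - 1).

4(64f^4 + 64f^3 + 20f^2 + 2f - 1)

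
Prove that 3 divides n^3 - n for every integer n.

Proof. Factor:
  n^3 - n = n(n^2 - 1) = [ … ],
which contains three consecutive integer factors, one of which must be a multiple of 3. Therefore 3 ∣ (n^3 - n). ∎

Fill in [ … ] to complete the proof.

n(n^2 - 1) = n(n - 1)(n + 1) = (n - 1)n(n + 1).
These three factors are consecutive integers, so their product is divisible by 3.

(n - 1)n(n + 1)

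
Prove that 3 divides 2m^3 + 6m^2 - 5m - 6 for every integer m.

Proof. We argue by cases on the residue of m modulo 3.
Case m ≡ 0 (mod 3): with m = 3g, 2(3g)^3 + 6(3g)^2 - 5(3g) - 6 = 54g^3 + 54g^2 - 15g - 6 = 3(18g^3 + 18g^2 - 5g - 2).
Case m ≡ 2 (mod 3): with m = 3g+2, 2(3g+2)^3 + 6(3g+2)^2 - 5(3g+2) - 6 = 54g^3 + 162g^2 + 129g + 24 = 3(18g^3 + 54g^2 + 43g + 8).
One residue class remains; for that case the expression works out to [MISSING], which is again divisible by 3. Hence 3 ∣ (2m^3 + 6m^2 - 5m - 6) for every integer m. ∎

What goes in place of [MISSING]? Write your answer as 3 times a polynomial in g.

3(18g^3 + 36g^2 + 13g - 1)

Only m ≡ 1 (mod 3) is unaccounted for. Put m = 3g+1:
2(3g+1)^3 + 6(3g+1)^2 - 5(3g+1) - 6 expands to 54g^3 + 108g^2 + 39g - 3,
and factoring out 3 leaves 3(18g^3 + 36g^2 + 13g - 1).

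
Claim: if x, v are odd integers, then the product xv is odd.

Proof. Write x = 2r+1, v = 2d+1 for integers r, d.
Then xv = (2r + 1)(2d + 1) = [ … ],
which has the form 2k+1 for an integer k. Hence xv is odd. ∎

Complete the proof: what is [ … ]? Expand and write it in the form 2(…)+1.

Expanding: (2r + 1)(2d + 1) = 4dr + 2d + 2r + 1.
Every term except the constant is even, so this is 2(2dr + d + r) + 1,
and 2dr + d + r ∈ ℤ gives the required form.

2(2dr + d + r) + 1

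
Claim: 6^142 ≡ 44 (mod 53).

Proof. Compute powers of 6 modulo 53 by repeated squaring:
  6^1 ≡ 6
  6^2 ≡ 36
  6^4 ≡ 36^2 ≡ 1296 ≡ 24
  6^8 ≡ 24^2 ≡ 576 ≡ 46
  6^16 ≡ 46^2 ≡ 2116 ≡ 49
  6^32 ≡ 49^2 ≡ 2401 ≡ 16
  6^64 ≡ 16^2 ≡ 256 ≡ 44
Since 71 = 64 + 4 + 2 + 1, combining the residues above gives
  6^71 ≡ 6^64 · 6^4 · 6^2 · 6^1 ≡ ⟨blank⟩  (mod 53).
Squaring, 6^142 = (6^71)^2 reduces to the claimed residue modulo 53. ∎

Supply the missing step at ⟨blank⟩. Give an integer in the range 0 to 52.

Multiply the listed residues: 44 · 24 · 36 · 6 = 1056 → 38016 → 228096.
Reducing modulo 53: 228096 = 4303·53 + 37, so 6^71 ≡ 37.

37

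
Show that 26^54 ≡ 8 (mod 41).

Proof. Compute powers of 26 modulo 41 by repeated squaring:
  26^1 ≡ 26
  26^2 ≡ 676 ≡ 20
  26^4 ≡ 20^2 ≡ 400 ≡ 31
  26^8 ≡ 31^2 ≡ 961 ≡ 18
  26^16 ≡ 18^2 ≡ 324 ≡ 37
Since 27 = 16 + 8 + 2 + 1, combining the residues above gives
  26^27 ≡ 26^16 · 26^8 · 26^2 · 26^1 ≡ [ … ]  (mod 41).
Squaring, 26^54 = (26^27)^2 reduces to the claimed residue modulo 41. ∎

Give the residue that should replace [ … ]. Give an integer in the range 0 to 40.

34

26^16 · 26^8 · 26^2 · 26^1 ≡ 37 · 18 · 20 · 26 = 346320.
346320 mod 41 = 34, so 26^27 ≡ 34 (mod 41).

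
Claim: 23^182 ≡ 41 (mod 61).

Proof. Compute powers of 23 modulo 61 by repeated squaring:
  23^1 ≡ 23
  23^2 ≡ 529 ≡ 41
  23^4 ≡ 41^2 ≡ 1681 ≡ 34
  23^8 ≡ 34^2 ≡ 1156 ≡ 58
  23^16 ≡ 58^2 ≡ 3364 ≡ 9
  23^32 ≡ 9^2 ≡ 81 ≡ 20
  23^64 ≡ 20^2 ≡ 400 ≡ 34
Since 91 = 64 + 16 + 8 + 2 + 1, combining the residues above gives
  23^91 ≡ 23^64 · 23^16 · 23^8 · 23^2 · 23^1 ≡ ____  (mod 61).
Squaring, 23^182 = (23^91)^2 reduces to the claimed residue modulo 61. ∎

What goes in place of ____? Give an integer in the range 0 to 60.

38

Multiply the listed residues: 34 · 9 · 58 · 41 · 23 = 306 → 17748 → 727668 → 16736364.
Reducing modulo 61: 16736364 = 274366·61 + 38, so 23^91 ≡ 38.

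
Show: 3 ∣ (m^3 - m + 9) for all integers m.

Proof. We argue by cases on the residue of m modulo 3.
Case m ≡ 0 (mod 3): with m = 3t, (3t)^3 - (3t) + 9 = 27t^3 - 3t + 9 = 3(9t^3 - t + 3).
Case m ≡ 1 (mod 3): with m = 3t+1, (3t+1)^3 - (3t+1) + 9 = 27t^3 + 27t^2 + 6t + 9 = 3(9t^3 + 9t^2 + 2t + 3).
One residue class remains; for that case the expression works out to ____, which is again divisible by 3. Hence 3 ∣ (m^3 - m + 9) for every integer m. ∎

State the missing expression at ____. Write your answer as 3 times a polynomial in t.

3(9t^3 + 18t^2 + 11t + 5)

Only m ≡ 2 (mod 3) is unaccounted for. Put m = 3t+2:
(3t+2)^3 - (3t+2) + 9 expands to 27t^3 + 54t^2 + 33t + 15,
and factoring out 3 leaves 3(9t^3 + 18t^2 + 11t + 5).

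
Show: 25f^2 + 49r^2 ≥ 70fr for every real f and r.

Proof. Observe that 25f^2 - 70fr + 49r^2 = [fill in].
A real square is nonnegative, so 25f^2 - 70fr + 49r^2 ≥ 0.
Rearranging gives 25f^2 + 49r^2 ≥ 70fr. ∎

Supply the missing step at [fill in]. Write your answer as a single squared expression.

The leading and trailing coefficients are 5^2 and 7^2, and 70 = 2·5·7, so the trinomial is (5f - 7r)^2.
Hence 25f^2 - 70fr + 49r^2 ≥ 0.

(5f - 7r)^2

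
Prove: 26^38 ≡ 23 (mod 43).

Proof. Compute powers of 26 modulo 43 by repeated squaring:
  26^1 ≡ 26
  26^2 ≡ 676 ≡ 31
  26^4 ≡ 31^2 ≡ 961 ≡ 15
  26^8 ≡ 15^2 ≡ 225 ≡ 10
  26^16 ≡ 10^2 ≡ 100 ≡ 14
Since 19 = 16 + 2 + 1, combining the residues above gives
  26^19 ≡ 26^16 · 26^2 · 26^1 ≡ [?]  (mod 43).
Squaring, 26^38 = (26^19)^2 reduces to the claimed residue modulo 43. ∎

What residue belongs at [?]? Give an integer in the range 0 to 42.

26^16 · 26^2 · 26^1 ≡ 14 · 31 · 26 = 11284.
11284 mod 43 = 18, so 26^19 ≡ 18 (mod 43).

18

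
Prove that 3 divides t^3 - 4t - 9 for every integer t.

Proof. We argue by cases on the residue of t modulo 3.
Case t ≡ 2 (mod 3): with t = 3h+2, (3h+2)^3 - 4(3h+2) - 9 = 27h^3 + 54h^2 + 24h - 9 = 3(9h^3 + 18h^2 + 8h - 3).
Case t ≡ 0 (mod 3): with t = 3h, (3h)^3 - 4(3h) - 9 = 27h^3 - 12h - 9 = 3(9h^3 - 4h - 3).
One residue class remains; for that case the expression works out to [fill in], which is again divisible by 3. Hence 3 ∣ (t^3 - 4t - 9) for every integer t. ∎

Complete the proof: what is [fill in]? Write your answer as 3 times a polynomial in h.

3(9h^3 + 9h^2 - h - 4)

The residues treated are {2, 0}, so the missing case is t ≡ 1 (mod 3); write t = 3h+1.
Then (3h+1)^3 - 4(3h+1) - 9 = 27h^3 + 27h^2 - 3h - 12 = 3(9h^3 + 9h^2 - h - 4).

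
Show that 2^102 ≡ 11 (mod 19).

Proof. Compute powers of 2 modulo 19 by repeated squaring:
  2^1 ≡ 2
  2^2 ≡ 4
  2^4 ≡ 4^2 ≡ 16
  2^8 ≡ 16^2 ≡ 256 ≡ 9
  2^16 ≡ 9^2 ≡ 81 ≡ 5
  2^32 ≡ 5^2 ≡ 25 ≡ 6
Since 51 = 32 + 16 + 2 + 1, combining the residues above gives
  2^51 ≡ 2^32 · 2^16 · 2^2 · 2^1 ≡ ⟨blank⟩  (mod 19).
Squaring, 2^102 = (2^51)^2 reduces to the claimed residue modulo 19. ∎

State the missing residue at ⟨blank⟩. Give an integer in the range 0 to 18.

2^32 · 2^16 · 2^2 · 2^1 ≡ 6 · 5 · 4 · 2 = 240.
240 mod 19 = 12, so 2^51 ≡ 12 (mod 19).

12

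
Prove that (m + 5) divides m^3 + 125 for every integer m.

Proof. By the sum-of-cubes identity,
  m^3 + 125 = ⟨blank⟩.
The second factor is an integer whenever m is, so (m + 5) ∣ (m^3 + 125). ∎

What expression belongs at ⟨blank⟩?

(m + 5)(m^2 - 5m + 25)

a^3 + b^3 = (a + b)(a^2 - ab + b^2). With a = m, b = 5:
m^3 + 125 = (m + 5)(m^2 - 5m + 25).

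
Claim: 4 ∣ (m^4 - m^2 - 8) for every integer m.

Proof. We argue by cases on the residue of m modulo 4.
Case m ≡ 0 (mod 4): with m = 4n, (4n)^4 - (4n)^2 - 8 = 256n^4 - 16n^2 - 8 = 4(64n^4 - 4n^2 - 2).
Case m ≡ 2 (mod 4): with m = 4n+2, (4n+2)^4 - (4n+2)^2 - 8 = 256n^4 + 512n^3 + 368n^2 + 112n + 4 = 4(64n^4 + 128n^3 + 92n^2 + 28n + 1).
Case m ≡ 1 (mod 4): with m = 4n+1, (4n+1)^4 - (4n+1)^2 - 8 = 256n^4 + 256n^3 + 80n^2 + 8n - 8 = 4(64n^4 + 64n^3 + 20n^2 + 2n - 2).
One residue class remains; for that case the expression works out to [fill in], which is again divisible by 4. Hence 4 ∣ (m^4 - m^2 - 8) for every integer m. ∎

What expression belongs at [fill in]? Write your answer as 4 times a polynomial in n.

The residues treated are {0, 2, 1}, so the missing case is m ≡ 3 (mod 4); write m = 4n+3.
Then (4n+3)^4 - (4n+3)^2 - 8 = 256n^4 + 768n^3 + 848n^2 + 408n + 64 = 4(64n^4 + 192n^3 + 212n^2 + 102n + 16).

4(64n^4 + 192n^3 + 212n^2 + 102n + 16)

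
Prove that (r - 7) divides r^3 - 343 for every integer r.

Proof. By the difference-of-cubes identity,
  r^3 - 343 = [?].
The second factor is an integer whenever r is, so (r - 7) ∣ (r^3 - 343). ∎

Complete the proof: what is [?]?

a^3 - b^3 = (a - b)(a^2 + ab + b^2). With a = r, b = 7:
r^3 - 343 = (r - 7)(r^2 + 7r + 49).

(r - 7)(r^2 + 7r + 49)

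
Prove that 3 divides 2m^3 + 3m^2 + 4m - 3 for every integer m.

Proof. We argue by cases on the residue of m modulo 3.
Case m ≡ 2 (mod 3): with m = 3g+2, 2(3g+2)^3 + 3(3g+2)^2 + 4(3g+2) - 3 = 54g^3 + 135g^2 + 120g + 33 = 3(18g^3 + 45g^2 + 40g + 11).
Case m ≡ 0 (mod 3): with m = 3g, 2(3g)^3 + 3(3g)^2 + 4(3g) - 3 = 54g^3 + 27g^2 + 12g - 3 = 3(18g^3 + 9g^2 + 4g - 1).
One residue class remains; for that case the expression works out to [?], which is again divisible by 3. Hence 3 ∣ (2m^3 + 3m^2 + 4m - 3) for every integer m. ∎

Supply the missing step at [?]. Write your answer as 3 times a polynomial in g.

3(18g^3 + 27g^2 + 16g + 2)

The residues treated are {2, 0}, so the missing case is m ≡ 1 (mod 3); write m = 3g+1.
Then 2(3g+1)^3 + 3(3g+1)^2 + 4(3g+1) - 3 = 54g^3 + 81g^2 + 48g + 6 = 3(18g^3 + 27g^2 + 16g + 2).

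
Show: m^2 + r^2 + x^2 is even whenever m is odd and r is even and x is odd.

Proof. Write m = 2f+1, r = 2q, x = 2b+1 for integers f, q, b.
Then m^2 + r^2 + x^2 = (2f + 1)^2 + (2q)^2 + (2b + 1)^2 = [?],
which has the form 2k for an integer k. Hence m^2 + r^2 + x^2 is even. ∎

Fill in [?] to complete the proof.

2(2b^2 + 2b + 2f^2 + 2f + 2q^2 + 1)

Expanding: (2f + 1)^2 + (2q)^2 + (2b + 1)^2 = 4b^2 + 4b + 4f^2 + 4f + 4q^2 + 2.
Every term is even; pulling out the factor of 2 gives 2(2b^2 + 2b + 2f^2 + 2f + 2q^2 + 1).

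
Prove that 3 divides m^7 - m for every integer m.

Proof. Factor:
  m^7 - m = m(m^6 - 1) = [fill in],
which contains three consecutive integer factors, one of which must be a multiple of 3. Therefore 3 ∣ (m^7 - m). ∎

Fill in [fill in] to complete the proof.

m^6 - 1 = (m^2 - 1)(m^4 + m^2 + 1), and m^2 - 1 = (m-1)(m+1).
So m(m^6 - 1) = (m - 1)m(m + 1)(m^4 + m^2 + 1).

(m - 1)m(m + 1)(m^4 + m^2 + 1)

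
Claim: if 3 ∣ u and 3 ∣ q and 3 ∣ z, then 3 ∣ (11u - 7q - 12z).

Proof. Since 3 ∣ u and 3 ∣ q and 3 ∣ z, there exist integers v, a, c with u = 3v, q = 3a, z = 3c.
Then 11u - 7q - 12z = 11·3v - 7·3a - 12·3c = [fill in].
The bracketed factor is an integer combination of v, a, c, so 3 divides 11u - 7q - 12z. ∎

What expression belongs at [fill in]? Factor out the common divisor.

3(-7a - 12c + 11v)

Pull the common 3 out of every term: 11·3v - 7·3a - 12·3c = 3(-7a - 12c + 11v).
-7a - 12c + 11v is an integer, which exhibits the divisibility.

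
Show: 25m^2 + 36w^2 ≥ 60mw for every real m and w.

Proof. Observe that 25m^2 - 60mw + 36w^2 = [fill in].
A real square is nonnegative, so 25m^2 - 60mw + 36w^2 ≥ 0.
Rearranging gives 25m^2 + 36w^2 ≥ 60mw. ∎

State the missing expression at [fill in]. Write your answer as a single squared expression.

(5m - 6w)^2

25m^2 - 60mw + 36w^2 is a perfect-square trinomial: the outer terms are (5m)^2 and (6w)^2, and the cross term is -2·5m·6w.
So 25m^2 - 60mw + 36w^2 = (5m - 6w)^2 ≥ 0.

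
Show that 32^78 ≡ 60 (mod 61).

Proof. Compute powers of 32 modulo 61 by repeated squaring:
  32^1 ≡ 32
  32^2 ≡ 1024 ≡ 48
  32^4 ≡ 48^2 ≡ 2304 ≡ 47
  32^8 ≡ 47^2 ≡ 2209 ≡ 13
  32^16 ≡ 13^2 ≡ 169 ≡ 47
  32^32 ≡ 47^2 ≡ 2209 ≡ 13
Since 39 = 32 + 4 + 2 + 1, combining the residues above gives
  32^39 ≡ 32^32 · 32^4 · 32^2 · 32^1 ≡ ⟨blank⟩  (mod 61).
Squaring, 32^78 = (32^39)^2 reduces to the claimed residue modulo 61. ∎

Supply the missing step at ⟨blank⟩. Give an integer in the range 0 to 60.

Multiply the listed residues: 13 · 47 · 48 · 32 = 611 → 29328 → 938496.
Reducing modulo 61: 938496 = 15385·61 + 11, so 32^39 ≡ 11.

11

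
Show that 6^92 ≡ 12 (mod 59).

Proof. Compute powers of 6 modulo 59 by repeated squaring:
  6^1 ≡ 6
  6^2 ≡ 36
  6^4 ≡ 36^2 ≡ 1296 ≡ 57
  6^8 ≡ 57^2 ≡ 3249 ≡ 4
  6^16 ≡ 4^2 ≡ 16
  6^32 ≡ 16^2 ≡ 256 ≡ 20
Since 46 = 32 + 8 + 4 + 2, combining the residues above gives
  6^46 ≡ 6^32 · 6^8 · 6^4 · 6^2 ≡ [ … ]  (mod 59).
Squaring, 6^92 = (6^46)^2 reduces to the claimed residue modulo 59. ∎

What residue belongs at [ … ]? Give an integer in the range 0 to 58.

Multiply the listed residues: 20 · 4 · 57 · 36 = 80 → 4560 → 164160.
Reducing modulo 59: 164160 = 2782·59 + 22, so 6^46 ≡ 22.

22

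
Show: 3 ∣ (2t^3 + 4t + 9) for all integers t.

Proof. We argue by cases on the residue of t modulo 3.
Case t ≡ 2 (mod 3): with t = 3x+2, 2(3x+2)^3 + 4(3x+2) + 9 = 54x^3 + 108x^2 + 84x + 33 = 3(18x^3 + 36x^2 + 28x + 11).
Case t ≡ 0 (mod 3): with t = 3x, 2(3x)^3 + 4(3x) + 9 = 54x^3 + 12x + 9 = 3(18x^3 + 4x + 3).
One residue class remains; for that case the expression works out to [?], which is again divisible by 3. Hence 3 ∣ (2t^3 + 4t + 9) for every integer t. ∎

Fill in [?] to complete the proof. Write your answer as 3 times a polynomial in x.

3(18x^3 + 18x^2 + 10x + 5)

Only t ≡ 1 (mod 3) is unaccounted for. Put t = 3x+1:
2(3x+1)^3 + 4(3x+1) + 9 expands to 54x^3 + 54x^2 + 30x + 15,
and factoring out 3 leaves 3(18x^3 + 18x^2 + 10x + 5).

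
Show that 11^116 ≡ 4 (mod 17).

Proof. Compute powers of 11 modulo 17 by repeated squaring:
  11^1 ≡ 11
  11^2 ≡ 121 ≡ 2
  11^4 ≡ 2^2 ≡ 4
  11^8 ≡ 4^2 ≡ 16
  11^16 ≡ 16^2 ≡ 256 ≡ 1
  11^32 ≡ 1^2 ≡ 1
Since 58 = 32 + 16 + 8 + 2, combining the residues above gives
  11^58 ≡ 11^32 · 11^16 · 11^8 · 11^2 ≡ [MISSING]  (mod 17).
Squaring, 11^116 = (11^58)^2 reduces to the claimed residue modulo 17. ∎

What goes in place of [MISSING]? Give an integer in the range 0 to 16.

15

Multiply the listed residues: 1 · 1 · 16 · 2 = 1 → 16 → 32.
Reducing modulo 17: 32 = 1·17 + 15, so 11^58 ≡ 15.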